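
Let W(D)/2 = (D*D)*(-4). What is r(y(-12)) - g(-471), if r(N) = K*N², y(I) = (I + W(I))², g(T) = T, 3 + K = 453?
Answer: 826084426867671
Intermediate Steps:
K = 450 (K = -3 + 453 = 450)
W(D) = -8*D² (W(D) = 2*((D*D)*(-4)) = 2*(D²*(-4)) = 2*(-4*D²) = -8*D²)
y(I) = (I - 8*I²)²
r(N) = 450*N²
r(y(-12)) - g(-471) = 450*((-12)²*(-1 + 8*(-12))²)² - 1*(-471) = 450*(144*(-1 - 96)²)² + 471 = 450*(144*(-97)²)² + 471 = 450*(144*9409)² + 471 = 450*1354896² + 471 = 450*1835743170816 + 471 = 826084426867200 + 471 = 826084426867671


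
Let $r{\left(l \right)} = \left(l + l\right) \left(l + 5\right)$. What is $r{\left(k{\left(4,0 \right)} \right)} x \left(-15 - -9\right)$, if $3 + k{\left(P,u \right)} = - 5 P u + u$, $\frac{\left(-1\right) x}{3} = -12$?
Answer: $2592$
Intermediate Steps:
$x = 36$ ($x = \left(-3\right) \left(-12\right) = 36$)
$k{\left(P,u \right)} = -3 + u - 5 P u$ ($k{\left(P,u \right)} = -3 + \left(- 5 P u + u\right) = -3 - \left(- u + 5 P u\right) = -3 + u - 5 P u$)
$r{\left(l \right)} = 2 l \left(5 + l\right)$
$r{\left(k{\left(4,0 \right)} \right)} x \left(-15 - -9\right) = 2 \left(-3 + 0 - 20 \cdot 0\right) \left(5 - \left(3 + 20 \cdot 0\right)\right) 36 \left(-15 - -9\right) = 2 \left(-3 + 0 + 0\right) \left(5 + \left(-3 + 0 + 0\right)\right) 36 \left(-15 + 9\right) = 2 \left(-3\right) \left(5 - 3\right) 36 \left(-6\right) = 2 \left(-3\right) 2 \cdot 36 \left(-6\right) = \left(-12\right) 36 \left(-6\right) = \left(-432\right) \left(-6\right) = 2592$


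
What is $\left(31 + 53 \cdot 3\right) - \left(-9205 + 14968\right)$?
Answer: $-5573$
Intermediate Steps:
$\left(31 + 53 \cdot 3\right) - \left(-9205 + 14968\right) = \left(31 + 159\right) - 5763 = 190 - 5763 = -5573$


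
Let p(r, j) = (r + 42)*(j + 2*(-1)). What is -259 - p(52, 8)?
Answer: -823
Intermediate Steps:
p(r, j) = (-2 + j)*(42 + r) (p(r, j) = (42 + r)*(j - 2) = (42 + r)*(-2 + j) = (-2 + j)*(42 + r))
-259 - p(52, 8) = -259 - (-84 - 2*52 + 42*8 + 8*52) = -259 - (-84 - 104 + 336 + 416) = -259 - 1*564 = -259 - 564 = -823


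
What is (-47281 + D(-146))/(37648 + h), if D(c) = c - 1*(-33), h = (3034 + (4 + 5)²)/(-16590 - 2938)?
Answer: -308503344/245062343 ≈ -1.2589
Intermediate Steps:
h = -3115/19528 (h = (3034 + 9²)/(-19528) = (3034 + 81)*(-1/19528) = 3115*(-1/19528) = -3115/19528 ≈ -0.15951)
D(c) = 33 + c (D(c) = c + 33 = 33 + c)
(-47281 + D(-146))/(37648 + h) = (-47281 + (33 - 146))/(37648 - 3115/19528) = (-47281 - 113)/(735187029/19528) = -47394*19528/735187029 = -308503344/245062343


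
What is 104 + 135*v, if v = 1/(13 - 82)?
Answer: 2347/23 ≈ 102.04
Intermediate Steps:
v = -1/69 (v = 1/(-69) = -1/69 ≈ -0.014493)
104 + 135*v = 104 + 135*(-1/69) = 104 - 45/23 = 2347/23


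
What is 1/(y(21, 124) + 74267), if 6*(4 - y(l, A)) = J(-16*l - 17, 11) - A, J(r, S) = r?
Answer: 2/148701 ≈ 1.3450e-5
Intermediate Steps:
y(l, A) = 41/6 + A/6 + 8*l/3 (y(l, A) = 4 - ((-16*l - 17) - A)/6 = 4 - ((-17 - 16*l) - A)/6 = 4 - (-17 - A - 16*l)/6 = 4 + (17/6 + A/6 + 8*l/3) = 41/6 + A/6 + 8*l/3)
1/(y(21, 124) + 74267) = 1/((41/6 + (1/6)*124 + (8/3)*21) + 74267) = 1/((41/6 + 62/3 + 56) + 74267) = 1/(167/2 + 74267) = 1/(148701/2) = 2/148701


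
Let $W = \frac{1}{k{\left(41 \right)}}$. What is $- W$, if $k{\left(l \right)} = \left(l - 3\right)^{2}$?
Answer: $- \frac{1}{1444} \approx -0.00069252$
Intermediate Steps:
$k{\left(l \right)} = \left(-3 + l\right)^{2}$
$W = \frac{1}{1444}$ ($W = \frac{1}{\left(-3 + 41\right)^{2}} = \frac{1}{38^{2}} = \frac{1}{1444} \approx 0.00069252$)
$- W = \left(-1\right) \frac{1}{1444} = - \frac{1}{1444}$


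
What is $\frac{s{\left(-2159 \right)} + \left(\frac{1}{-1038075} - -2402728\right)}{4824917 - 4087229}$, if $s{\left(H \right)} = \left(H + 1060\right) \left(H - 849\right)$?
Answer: $\frac{5925871898999}{765775470600} \approx 7.7384$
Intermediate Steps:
$s{\left(H \right)} = \left(-849 + H\right) \left(1060 + H\right)$ ($s{\left(H \right)} = \left(1060 + H\right) \left(-849 + H\right) = \left(-849 + H\right) \left(1060 + H\right)$)
$\frac{s{\left(-2159 \right)} + \left(\frac{1}{-1038075} - -2402728\right)}{4824917 - 4087229} = \frac{\left(-899940 + \left(-2159\right)^{2} + 211 \left(-2159\right)\right) + \left(\frac{1}{-1038075} - -2402728\right)}{4824917 - 4087229} = \frac{\left(-899940 + 4661281 - 455549\right) + \left(- \frac{1}{1038075} + 2402728\right)}{737688} = \left(3305792 + \frac{2494211868599}{1038075}\right) \frac{1}{737688} = \frac{5925871898999}{1038075} \cdot \frac{1}{737688} = \frac{5925871898999}{765775470600}$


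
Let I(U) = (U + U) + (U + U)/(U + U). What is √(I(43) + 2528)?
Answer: √2615 ≈ 51.137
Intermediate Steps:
I(U) = 1 + 2*U (I(U) = 2*U + (2*U)/((2*U)) = 2*U + (2*U)*(1/(2*U)) = 2*U + 1 = 1 + 2*U)
√(I(43) + 2528) = √((1 + 2*43) + 2528) = √((1 + 86) + 2528) = √(87 + 2528) = √2615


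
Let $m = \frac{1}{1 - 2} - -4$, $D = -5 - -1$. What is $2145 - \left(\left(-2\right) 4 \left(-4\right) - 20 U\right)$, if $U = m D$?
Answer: $1873$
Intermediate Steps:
$D = -4$ ($D = -5 + 1 = -4$)
$m = 3$ ($m = \frac{1}{-1} + 4 = -1 + 4 = 3$)
$U = -12$ ($U = 3 \left(-4\right) = -12$)
$2145 - \left(\left(-2\right) 4 \left(-4\right) - 20 U\right) = 2145 - \left(\left(-2\right) 4 \left(-4\right) - -240\right) = 2145 - \left(\left(-8\right) \left(-4\right) + 240\right) = 2145 - \left(32 + 240\right) = 2145 - 272 = 1873$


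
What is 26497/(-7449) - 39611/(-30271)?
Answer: -507028348/225488679 ≈ -2.2486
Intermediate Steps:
26497/(-7449) - 39611/(-30271) = 26497*(-1/7449) - 39611*(-1/30271) = -26497/7449 + 39611/30271 = -507028348/225488679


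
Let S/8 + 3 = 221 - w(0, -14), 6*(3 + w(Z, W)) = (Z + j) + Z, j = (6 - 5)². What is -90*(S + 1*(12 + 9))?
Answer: -160890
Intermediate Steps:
j = 1 (j = 1² = 1)
w(Z, W) = -17/6 + Z/3 (w(Z, W) = -3 + ((Z + 1) + Z)/6 = -3 + ((1 + Z) + Z)/6 = -3 + (1 + 2*Z)/6 = -3 + (⅙ + Z/3) = -17/6 + Z/3)
S = 5300/3 (S = -24 + 8*(221 - (-17/6 + (⅓)*0)) = -24 + 8*(221 - (-17/6 + 0)) = -24 + 8*(221 - 1*(-17/6)) = -24 + 8*(221 + 17/6) = -24 + 8*(1343/6) = -24 + 5372/3 = 5300/3 ≈ 1766.7)
-90*(S + 1*(12 + 9)) = -90*(5300/3 + 1*(12 + 9)) = -90*(5300/3 + 1*21) = -90*(5300/3 + 21) = -90*5363/3 = -160890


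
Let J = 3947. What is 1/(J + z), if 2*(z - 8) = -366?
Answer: 1/3772 ≈ 0.00026511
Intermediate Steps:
z = -175 (z = 8 + (½)*(-366) = 8 - 183 = -175)
1/(J + z) = 1/(3947 - 175) = 1/3772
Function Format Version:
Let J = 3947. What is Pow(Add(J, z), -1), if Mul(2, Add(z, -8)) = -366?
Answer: Rational(1, 3772) ≈ 0.00026511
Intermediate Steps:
z = -175 (z = Add(8, Mul(Rational(1, 2), -366)) = Add(8, -183) = -175)
Pow(Add(J, z), -1) = Pow(Add(3947, -175), -1) = Pow(3772, -1) = Rational(1, 3772)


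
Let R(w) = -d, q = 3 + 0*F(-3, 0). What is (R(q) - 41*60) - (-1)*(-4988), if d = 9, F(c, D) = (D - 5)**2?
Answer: -7457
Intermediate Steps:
F(c, D) = (-5 + D)**2
q = 3 (q = 3 + 0*(-5 + 0)**2 = 3 + 0*(-5)**2 = 3 + 0*25 = 3 + 0 = 3)
R(w) = -9 (R(w) = -1*9 = -9)
(R(q) - 41*60) - (-1)*(-4988) = (-9 - 41*60) - (-1)*(-4988) = (-9 - 2460) - 1*4988 = -2469 - 4988 = -7457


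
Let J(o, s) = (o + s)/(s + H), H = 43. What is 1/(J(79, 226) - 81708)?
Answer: -269/21979147 ≈ -1.2239e-5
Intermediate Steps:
J(o, s) = (o + s)/(43 + s) (J(o, s) = (o + s)/(s + 43) = (o + s)/(43 + s))
1/(J(79, 226) - 81708) = 1/((79 + 226)/(43 + 226) - 81708) = 1/(305/269 - 81708) = 1/(-21979147/269) = -269/21979147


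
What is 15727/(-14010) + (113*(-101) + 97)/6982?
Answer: -134171537/48908910 ≈ -2.7433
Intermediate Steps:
15727/(-14010) + (113*(-101) + 97)/6982 = 15727*(-1/14010) + (-11413 + 97)*(1/6982) = -15727/14010 - 11316*1/6982 = -15727/14010 - 5658/3491 = -134171537/48908910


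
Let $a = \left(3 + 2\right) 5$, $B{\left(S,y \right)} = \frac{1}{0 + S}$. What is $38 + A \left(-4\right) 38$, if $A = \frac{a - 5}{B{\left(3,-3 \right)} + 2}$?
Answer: $- \frac{8854}{7} \approx -1264.9$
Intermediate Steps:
$B{\left(S,y \right)} = \frac{1}{S}$
$a = 25$ ($a = 5 \cdot 5 = 25$)
$A = \frac{60}{7}$ ($A = \frac{25 - 5}{\frac{1}{3} + 2} = \frac{20}{\frac{1}{3} + 2} = \frac{20}{\frac{7}{3}} = 20 \cdot \frac{3}{7} = \frac{60}{7} \approx 8.5714$)
$38 + A \left(-4\right) 38 = 38 + \frac{60}{7} \left(-4\right) 38 = 38 - \frac{9120}{7} = - \frac{8854}{7}$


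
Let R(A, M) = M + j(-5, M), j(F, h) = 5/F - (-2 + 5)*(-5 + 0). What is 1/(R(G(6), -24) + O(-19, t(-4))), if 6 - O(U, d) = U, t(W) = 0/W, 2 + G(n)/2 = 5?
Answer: 1/15 ≈ 0.066667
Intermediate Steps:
G(n) = 6 (G(n) = -4 + 2*5 = -4 + 10 = 6)
t(W) = 0
j(F, h) = 15 + 5/F (j(F, h) = 5/F - 3*(-5) = 5/F - 1*(-15) = 5/F + 15 = 15 + 5/F)
O(U, d) = 6 - U
R(A, M) = 14 + M (R(A, M) = M + (15 + 5/(-5)) = M + (15 + 5*(-⅕)) = M + (15 - 1) = M + 14 = 14 + M)
1/(R(G(6), -24) + O(-19, t(-4))) = 1/((14 - 24) + (6 - 1*(-19))) = 1/(-10 + (6 + 19)) = 1/(-10 + 25) = 1/15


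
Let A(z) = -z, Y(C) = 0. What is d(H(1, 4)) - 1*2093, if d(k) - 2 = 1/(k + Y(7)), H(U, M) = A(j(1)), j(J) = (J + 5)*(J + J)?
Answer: -25093/12 ≈ -2091.1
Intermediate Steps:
j(J) = 2*J*(5 + J) (j(J) = (5 + J)*(2*J) = 2*J*(5 + J))
H(U, M) = -12 (H(U, M) = -2*(5 + 1) = -2*6 = -1*12 = -12)
d(k) = 2 + 1/k (d(k) = 2 + 1/(k + 0) = 2 + 1/k)
d(H(1, 4)) - 1*2093 = (2 + 1/(-12)) - 1*2093 = (2 - 1/12) - 2093 = 23/12 - 2093 = -25093/12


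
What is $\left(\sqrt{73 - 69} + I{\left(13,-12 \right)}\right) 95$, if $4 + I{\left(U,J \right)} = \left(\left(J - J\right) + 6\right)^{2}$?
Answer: $3230$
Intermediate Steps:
$I{\left(U,J \right)} = 32$ ($I{\left(U,J \right)} = -4 + \left(\left(J - J\right) + 6\right)^{2} = -4 + \left(0 + 6\right)^{2} = -4 + 6^{2} = -4 + 36 = 32$)
$\left(\sqrt{73 - 69} + I{\left(13,-12 \right)}\right) 95 = \left(\sqrt{73 - 69} + 32\right) 95 = \left(\sqrt{4} + 32\right) 95 = \left(2 + 32\right) 95 = 34 \cdot 95 = 3230$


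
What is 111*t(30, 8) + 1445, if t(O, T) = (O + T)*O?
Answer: 127985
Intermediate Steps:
t(O, T) = O*(O + T)
111*t(30, 8) + 1445 = 111*(30*(30 + 8)) + 1445 = 111*(30*38) + 1445 = 111*1140 + 1445 = 126540 + 1445 = 127985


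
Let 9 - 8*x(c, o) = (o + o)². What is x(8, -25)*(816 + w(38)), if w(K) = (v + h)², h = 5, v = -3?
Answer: -510655/2 ≈ -2.5533e+5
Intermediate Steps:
x(c, o) = 9/8 - o²/2 (x(c, o) = 9/8 - (o + o)²/8 = 9/8 - 4*o²/8 = 9/8 - o²/2)
w(K) = 4 (w(K) = (-3 + 5)² = 2² = 4)
x(8, -25)*(816 + w(38)) = (9/8 - ½*(-25)²)*(816 + 4) = (9/8 - ½*625)*820 = (9/8 - 625/2)*820 = -2491/8*820 = -510655/2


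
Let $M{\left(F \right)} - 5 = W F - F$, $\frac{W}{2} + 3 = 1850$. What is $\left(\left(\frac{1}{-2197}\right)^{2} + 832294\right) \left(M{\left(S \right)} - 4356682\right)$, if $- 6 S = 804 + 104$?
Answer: $- \frac{19747361840415590697}{4826809} \approx -4.0912 \cdot 10^{12}$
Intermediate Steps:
$S = - \frac{454}{3}$ ($S = - \frac{804 + 104}{6} = \left(- \frac{1}{6}\right) 908 = - \frac{454}{3} \approx -151.33$)
$W = 3694$ ($W = -6 + 2 \cdot 1850 = -6 + 3700 = 3694$)
$M{\left(F \right)} = 5 + 3693 F$ ($M{\left(F \right)} = 5 + \left(3694 F - F\right) = 5 + 3693 F$)
$\left(\left(\frac{1}{-2197}\right)^{2} + 832294\right) \left(M{\left(S \right)} - 4356682\right) = \left(\left(\frac{1}{-2197}\right)^{2} + 832294\right) \left(\left(5 + 3693 \left(- \frac{454}{3}\right)\right) - 4356682\right) = \left(\left(- \frac{1}{2197}\right)^{2} + 832294\right) \left(\left(5 - 558874\right) - 4356682\right) = \left(\frac{1}{4826809} + 832294\right) \left(-558869 - 4356682\right) = \frac{4017324169847}{4826809} \left(-4915551\right) = - \frac{19747361840415590697}{4826809}$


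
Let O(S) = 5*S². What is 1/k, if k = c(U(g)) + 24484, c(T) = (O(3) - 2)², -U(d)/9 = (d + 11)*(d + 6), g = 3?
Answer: 1/26333 ≈ 3.7975e-5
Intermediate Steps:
U(d) = -9*(6 + d)*(11 + d) (U(d) = -9*(d + 11)*(d + 6) = -9*(11 + d)*(6 + d) = -9*(6 + d)*(11 + d))
c(T) = 1849 (c(T) = (5*3² - 2)² = (5*9 - 2)² = (45 - 2)² = 43² = 1849)
k = 26333 (k = 1849 + 24484 = 26333)
1/k = 1/26333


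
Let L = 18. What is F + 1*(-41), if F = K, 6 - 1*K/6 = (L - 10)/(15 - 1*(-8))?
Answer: -163/23 ≈ -7.0870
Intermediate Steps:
K = 780/23 (K = 36 - 6*(18 - 10)/(15 - 1*(-8)) = 36 - 48/(15 + 8) = 36 - 48/23 = 780/23 ≈ 33.913)
F = 780/23 ≈ 33.913
F + 1*(-41) = 780/23 + 1*(-41) = 780/23 - 41 = -163/23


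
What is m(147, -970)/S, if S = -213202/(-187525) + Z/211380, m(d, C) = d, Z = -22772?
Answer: 1723946175/12069917 ≈ 142.83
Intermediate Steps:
S = 12069917/11727525 (S = -213202/(-187525) - 22772/211380 = -213202*(-1/187525) - 22772*1/211380 = 213202/187525 - 5693/52845 = 12069917/11727525 ≈ 1.0292)
m(147, -970)/S = 147/(12069917/11727525) = 147*(11727525/12069917) = 1723946175/12069917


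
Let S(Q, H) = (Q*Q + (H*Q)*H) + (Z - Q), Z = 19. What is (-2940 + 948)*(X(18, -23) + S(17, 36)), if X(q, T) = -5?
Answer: -44457456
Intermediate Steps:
S(Q, H) = 19 + Q² - Q + Q*H² (S(Q, H) = (Q*Q + (H*Q)*H) + (19 - Q) = (Q² + Q*H²) + (19 - Q) = 19 + Q² - Q + Q*H²)
(-2940 + 948)*(X(18, -23) + S(17, 36)) = (-2940 + 948)*(-5 + (19 + 17² - 1*17 + 17*36²)) = -1992*(-5 + (19 + 289 - 17 + 17*1296)) = -1992*(-5 + (19 + 289 - 17 + 22032)) = -1992*(-5 + 22323) = -1992*22318 = -44457456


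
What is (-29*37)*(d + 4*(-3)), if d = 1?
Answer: 11803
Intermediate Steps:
(-29*37)*(d + 4*(-3)) = (-29*37)*(1 + 4*(-3)) = -1073*(1 - 12) = -1073*(-11) = 11803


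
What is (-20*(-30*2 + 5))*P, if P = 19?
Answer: 20900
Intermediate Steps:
(-20*(-30*2 + 5))*P = -20*(-30*2 + 5)*19 = -20*(-5*12 + 5)*19 = -20*(-60 + 5)*19 = -20*(-55)*19 = 1100*19 = 20900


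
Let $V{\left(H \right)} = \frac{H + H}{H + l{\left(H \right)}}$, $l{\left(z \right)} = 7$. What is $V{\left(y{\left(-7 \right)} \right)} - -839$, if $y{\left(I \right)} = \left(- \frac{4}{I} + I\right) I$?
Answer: $\frac{21859}{26} \approx 840.73$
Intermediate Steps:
$y{\left(I \right)} = I \left(I - \frac{4}{I}\right)$ ($y{\left(I \right)} = \left(I - \frac{4}{I}\right) I = I \left(I - \frac{4}{I}\right)$)
$V{\left(H \right)} = \frac{2 H}{7 + H}$ ($V{\left(H \right)} = \frac{H + H}{H + 7} = \frac{2 H}{7 + H}$)
$V{\left(y{\left(-7 \right)} \right)} - -839 = \frac{2 \left(-4 + \left(-7\right)^{2}\right)}{7 - \left(4 - \left(-7\right)^{2}\right)} - -839 = \frac{2 \left(-4 + 49\right)}{7 + \left(-4 + 49\right)} + 839 = 2 \cdot 45 \frac{1}{7 + 45} + 839 = 2 \cdot 45 \cdot \frac{1}{52} + 839 = \frac{45}{26} + 839 = \frac{21859}{26}$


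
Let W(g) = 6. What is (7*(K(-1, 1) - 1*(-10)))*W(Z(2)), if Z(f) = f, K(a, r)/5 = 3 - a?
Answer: 1260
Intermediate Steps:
K(a, r) = 15 - 5*a (K(a, r) = 5*(3 - a) = 15 - 5*a)
(7*(K(-1, 1) - 1*(-10)))*W(Z(2)) = (7*((15 - 5*(-1)) - 1*(-10)))*6 = (7*((15 + 5) + 10))*6 = (7*(20 + 10))*6 = (7*30)*6 = 210*6 = 1260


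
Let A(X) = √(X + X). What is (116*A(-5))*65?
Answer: 7540*I*√10 ≈ 23844.0*I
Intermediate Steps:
A(X) = √2*√X (A(X) = √(2*X) = √2*√X)
(116*A(-5))*65 = (116*(√2*√(-5)))*65 = (116*(√2*(I*√5)))*65 = (116*(I*√10))*65 = (116*I*√10)*65 = 7540*I*√10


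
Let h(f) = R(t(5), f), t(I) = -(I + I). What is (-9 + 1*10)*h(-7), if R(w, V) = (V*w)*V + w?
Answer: -500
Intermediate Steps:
t(I) = -2*I
R(w, V) = w + w*V² (R(w, V) = w*V² + w = w + w*V²)
h(f) = -10 - 10*f² (h(f) = (-2*5)*(1 + f²) = -10*(1 + f²) = -10 - 10*f²)
(-9 + 1*10)*h(-7) = (-9 + 1*10)*(-10 - 10*(-7)²) = (-9 + 10)*(-10 - 10*49) = 1*(-10 - 490) = 1*(-500) = -500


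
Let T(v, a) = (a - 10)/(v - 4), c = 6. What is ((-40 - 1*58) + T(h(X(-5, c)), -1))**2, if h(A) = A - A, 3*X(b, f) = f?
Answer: 145161/16 ≈ 9072.6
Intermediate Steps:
X(b, f) = f/3
h(A) = 0
T(v, a) = (-10 + a)/(-4 + v)
((-40 - 1*58) + T(h(X(-5, c)), -1))**2 = ((-40 - 1*58) + (-10 - 1)/(-4 + 0))**2 = ((-40 - 58) - 11/(-4))**2 = (-98 - 1/4*(-11))**2 = (-98 + 11/4)**2 = (-381/4)**2 = 145161/16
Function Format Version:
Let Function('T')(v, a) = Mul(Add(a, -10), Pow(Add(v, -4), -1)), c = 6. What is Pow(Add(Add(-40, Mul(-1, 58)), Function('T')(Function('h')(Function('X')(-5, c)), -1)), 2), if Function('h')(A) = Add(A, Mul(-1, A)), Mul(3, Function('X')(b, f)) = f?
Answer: Rational(145161, 16) ≈ 9072.6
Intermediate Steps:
Function('X')(b, f) = Mul(Rational(1, 3), f)
Function('h')(A) = 0
Function('T')(v, a) = Mul(Pow(Add(-4, v), -1), Add(-10, a)) (Function('T')(v, a) = Mul(Add(-10, a), Pow(Add(-4, v), -1)) = Mul(Pow(Add(-4, v), -1), Add(-10, a)))
Pow(Add(Add(-40, Mul(-1, 58)), Function('T')(Function('h')(Function('X')(-5, c)), -1)), 2) = Pow(Add(Add(-40, Mul(-1, 58)), Mul(Pow(Add(-4, 0), -1), Add(-10, -1))), 2) = Pow(Add(Add(-40, -58), Mul(Pow(-4, -1), -11)), 2) = Pow(Add(-98, Mul(Rational(-1, 4), -11)), 2) = Pow(Add(-98, Rational(11, 4)), 2) = Pow(Rational(-381, 4), 2) = Rational(145161, 16)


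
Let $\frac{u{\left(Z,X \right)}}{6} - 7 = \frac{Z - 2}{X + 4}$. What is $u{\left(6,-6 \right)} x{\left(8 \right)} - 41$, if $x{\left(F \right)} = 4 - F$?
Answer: $-161$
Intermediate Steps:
$u{\left(Z,X \right)} = 42 + \frac{6 \left(-2 + Z\right)}{4 + X}$ ($u{\left(Z,X \right)} = 42 + 6 \frac{Z - 2}{X + 4} = 42 + 6 \frac{-2 + Z}{4 + X} = 42 + \frac{6 \left(-2 + Z\right)}{4 + X}$)
$u{\left(6,-6 \right)} x{\left(8 \right)} - 41 = \frac{6 \left(26 + 6 + 7 \left(-6\right)\right)}{4 - 6} \left(4 - 8\right) - 41 = \frac{6 \left(26 + 6 - 42\right)}{-2} \left(4 - 8\right) - 41 = 6 \left(- \frac{1}{2}\right) \left(-10\right) \left(-4\right) - 41 = 30 \left(-4\right) - 41 = -120 - 41 = -161$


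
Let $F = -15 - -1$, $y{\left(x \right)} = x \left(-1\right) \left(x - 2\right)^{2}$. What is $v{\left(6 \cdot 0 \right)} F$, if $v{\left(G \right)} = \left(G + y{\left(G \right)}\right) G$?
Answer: $0$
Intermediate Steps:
$y{\left(x \right)} = - x \left(-2 + x\right)^{2}$
$v{\left(G \right)} = G \left(G - G \left(-2 + G\right)^{2}\right)$ ($v{\left(G \right)} = \left(G - G \left(-2 + G\right)^{2}\right) G = G \left(G - G \left(-2 + G\right)^{2}\right)$)
$F = -14$ ($F = -15 + 1 = -14$)
$v{\left(6 \cdot 0 \right)} F = \left(6 \cdot 0\right)^{2} \left(1 - \left(-2 + 6 \cdot 0\right)^{2}\right) \left(-14\right) = 0^{2} \left(1 - \left(-2 + 0\right)^{2}\right) \left(-14\right) = 0 \left(1 - \left(-2\right)^{2}\right) \left(-14\right) = 0 \left(1 - 4\right) \left(-14\right) = 0 \left(-3\right) \left(-14\right) = 0 \left(-14\right) = 0$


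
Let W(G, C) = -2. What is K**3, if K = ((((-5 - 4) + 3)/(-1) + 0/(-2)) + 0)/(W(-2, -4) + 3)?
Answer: 216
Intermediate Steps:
K = 6 (K = ((((-5 - 4) + 3)/(-1) + 0/(-2)) + 0)/(-2 + 3) = (((-9 + 3)*(-1) + 0*(-1/2)) + 0)/1 = ((-6*(-1) + 0) + 0)*1 = ((6 + 0) + 0)*1 = (6 + 0)*1 = 6*1 = 6)
K**3 = 6**3 = 216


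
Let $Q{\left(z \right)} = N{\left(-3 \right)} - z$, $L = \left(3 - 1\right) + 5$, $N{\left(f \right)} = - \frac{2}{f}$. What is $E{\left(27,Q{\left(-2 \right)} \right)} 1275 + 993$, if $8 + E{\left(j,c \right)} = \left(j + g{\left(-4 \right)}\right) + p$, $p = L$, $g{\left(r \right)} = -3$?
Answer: $30318$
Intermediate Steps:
$L = 7$ ($L = 2 + 5 = 7$)
$p = 7$
$Q{\left(z \right)} = \frac{2}{3} - z$ ($Q{\left(z \right)} = - \frac{2}{-3} - z = \left(-2\right) \left(- \frac{1}{3}\right) - z = \frac{2}{3} - z$)
$E{\left(j,c \right)} = -4 + j$ ($E{\left(j,c \right)} = -8 + \left(\left(j - 3\right) + 7\right) = -8 + \left(\left(-3 + j\right) + 7\right) = -8 + \left(4 + j\right) = -4 + j$)
$E{\left(27,Q{\left(-2 \right)} \right)} 1275 + 993 = \left(-4 + 27\right) 1275 + 993 = 23 \cdot 1275 + 993 = 29325 + 993 = 30318$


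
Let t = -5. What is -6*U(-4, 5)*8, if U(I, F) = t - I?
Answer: 48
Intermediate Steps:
U(I, F) = -5 - I
-6*U(-4, 5)*8 = -6*(-5 - 1*(-4))*8 = -6*(-5 + 4)*8 = -6*(-1)*8 = 6*8 = 48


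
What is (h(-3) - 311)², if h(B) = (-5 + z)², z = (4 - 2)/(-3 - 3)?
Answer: 6466849/81 ≈ 79838.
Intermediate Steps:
z = -⅓ (z = 2/(-6) = 2*(-⅙) = -⅓ ≈ -0.33333)
h(B) = 256/9 (h(B) = (-5 - ⅓)² = (-16/3)² = 256/9)
(h(-3) - 311)² = (256/9 - 311)² = (-2543/9)² = 6466849/81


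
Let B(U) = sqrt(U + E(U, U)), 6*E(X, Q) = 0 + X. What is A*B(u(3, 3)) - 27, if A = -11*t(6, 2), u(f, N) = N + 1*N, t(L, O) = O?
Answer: -27 - 22*sqrt(7) ≈ -85.207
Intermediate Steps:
E(X, Q) = X/6 (E(X, Q) = (0 + X)/6 = X/6)
u(f, N) = 2*N (u(f, N) = N + N = 2*N)
A = -22 (A = -11*2 = -22)
B(U) = sqrt(42)*sqrt(U)/6 (B(U) = sqrt(U + U/6) = sqrt(7*U/6) = sqrt(42)*sqrt(U)/6)
A*B(u(3, 3)) - 27 = -11*sqrt(42)*sqrt(2*3)/3 - 27 = -11*sqrt(42)*sqrt(6)/3 - 27 = -22*sqrt(7) - 27 = -27 - 22*sqrt(7)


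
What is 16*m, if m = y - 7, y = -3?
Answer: -160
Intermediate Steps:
m = -10 (m = -3 - 7 = -10)
16*m = 16*(-10) = -160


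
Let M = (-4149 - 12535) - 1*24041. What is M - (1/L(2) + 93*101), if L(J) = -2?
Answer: -100235/2 ≈ -50118.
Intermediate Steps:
M = -40725 (M = -16684 - 24041 = -40725)
M - (1/L(2) + 93*101) = -40725 - (1/(-2) + 93*101) = -40725 - (-½ + 9393) = -40725 - 1*18785/2 = -40725 - 18785/2 = -100235/2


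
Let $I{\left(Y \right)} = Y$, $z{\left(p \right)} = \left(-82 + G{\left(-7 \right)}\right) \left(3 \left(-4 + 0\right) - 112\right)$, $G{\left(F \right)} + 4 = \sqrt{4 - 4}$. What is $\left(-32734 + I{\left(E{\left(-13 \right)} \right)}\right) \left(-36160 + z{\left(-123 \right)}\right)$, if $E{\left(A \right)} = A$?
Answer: $834917512$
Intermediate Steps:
$G{\left(F \right)} = -4$ ($G{\left(F \right)} = -4 + \sqrt{4 - 4} = -4 + \sqrt{0} = -4 + 0 = -4$)
$z{\left(p \right)} = 10664$ ($z{\left(p \right)} = \left(-82 - 4\right) \left(3 \left(-4 + 0\right) - 112\right) = - 86 \left(3 \left(-4\right) - 112\right) = - 86 \left(-12 - 112\right) = \left(-86\right) \left(-124\right) = 10664$)
$\left(-32734 + I{\left(E{\left(-13 \right)} \right)}\right) \left(-36160 + z{\left(-123 \right)}\right) = \left(-32734 - 13\right) \left(-36160 + 10664\right) = \left(-32747\right) \left(-25496\right) = 834917512$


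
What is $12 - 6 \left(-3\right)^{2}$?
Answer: $-42$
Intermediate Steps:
$12 - 6 \left(-3\right)^{2} = 12 - 54 = -42$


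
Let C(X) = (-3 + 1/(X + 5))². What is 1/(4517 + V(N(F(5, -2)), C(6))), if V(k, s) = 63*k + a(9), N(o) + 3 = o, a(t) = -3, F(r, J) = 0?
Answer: 1/4325 ≈ 0.00023121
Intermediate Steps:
C(X) = (-3 + 1/(5 + X))²
N(o) = -3 + o
V(k, s) = -3 + 63*k (V(k, s) = 63*k - 3 = -3 + 63*k)
1/(4517 + V(N(F(5, -2)), C(6))) = 1/(4517 + (-3 + 63*(-3 + 0))) = 1/(4517 + (-3 + 63*(-3))) = 1/(4517 + (-3 - 189)) = 1/(4517 - 192) = 1/4325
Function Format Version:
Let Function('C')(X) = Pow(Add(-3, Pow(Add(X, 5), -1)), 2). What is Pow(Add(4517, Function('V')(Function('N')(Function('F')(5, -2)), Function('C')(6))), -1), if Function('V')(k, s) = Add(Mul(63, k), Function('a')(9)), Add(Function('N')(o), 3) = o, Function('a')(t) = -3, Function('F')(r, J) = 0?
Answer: Rational(1, 4325) ≈ 0.00023121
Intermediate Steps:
Function('C')(X) = Pow(Add(-3, Pow(Add(5, X), -1)), 2)
Function('N')(o) = Add(-3, o)
Function('V')(k, s) = Add(-3, Mul(63, k)) (Function('V')(k, s) = Add(Mul(63, k), -3) = Add(-3, Mul(63, k)))
Pow(Add(4517, Function('V')(Function('N')(Function('F')(5, -2)), Function('C')(6))), -1) = Pow(Add(4517, Add(-3, Mul(63, Add(-3, 0)))), -1) = Pow(Add(4517, Add(-3, Mul(63, -3))), -1) = Pow(Add(4517, Add(-3, -189)), -1) = Pow(Add(4517, -192), -1) = Pow(4325, -1) = Rational(1, 4325)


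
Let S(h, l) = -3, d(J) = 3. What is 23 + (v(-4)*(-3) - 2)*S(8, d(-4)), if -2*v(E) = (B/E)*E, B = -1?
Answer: 67/2 ≈ 33.500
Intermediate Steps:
v(E) = ½ (v(E) = -(-1/E)*E/2 = -½*(-1) = ½)
23 + (v(-4)*(-3) - 2)*S(8, d(-4)) = 23 + ((½)*(-3) - 2)*(-3) = 23 + (-3/2 - 2)*(-3) = 23 - 7/2*(-3) = 23 + 21/2 = 67/2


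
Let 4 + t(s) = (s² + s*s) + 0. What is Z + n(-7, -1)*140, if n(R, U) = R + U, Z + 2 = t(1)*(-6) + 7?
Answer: -1103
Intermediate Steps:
t(s) = -4 + 2*s² (t(s) = -4 + ((s² + s*s) + 0) = -4 + ((s² + s²) + 0) = -4 + (2*s² + 0) = -4 + 2*s²)
Z = 17 (Z = -2 + ((-4 + 2*1²)*(-6) + 7) = -2 + ((-4 + 2*1)*(-6) + 7) = -2 + ((-4 + 2)*(-6) + 7) = -2 + (-2*(-6) + 7) = -2 + (12 + 7) = -2 + 19 = 17)
Z + n(-7, -1)*140 = 17 + (-7 - 1)*140 = 17 - 8*140 = 17 - 1120 = -1103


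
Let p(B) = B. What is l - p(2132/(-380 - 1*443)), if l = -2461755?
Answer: -2026022233/823 ≈ -2.4618e+6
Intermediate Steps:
l - p(2132/(-380 - 1*443)) = -2461755 - 2132/(-380 - 1*443) = -2461755 - 2132/(-380 - 443) = -2461755 - 2132/(-823) = -2461755 - 2132*(-1)/823 = -2461755 - 1*(-2132/823) = -2461755 + 2132/823 = -2026022233/823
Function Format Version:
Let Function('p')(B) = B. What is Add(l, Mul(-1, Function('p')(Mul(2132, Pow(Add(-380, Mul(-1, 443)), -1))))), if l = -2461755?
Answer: Rational(-2026022233, 823) ≈ -2.4618e+6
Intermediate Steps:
Add(l, Mul(-1, Function('p')(Mul(2132, Pow(Add(-380, Mul(-1, 443)), -1))))) = Add(-2461755, Mul(-1, Mul(2132, Pow(Add(-380, Mul(-1, 443)), -1)))) = Add(-2461755, Mul(-1, Mul(2132, Pow(Add(-380, -443), -1)))) = Add(-2461755, Mul(-1, Mul(2132, Pow(-823, -1)))) = Add(-2461755, Mul(-1, Mul(2132, Rational(-1, 823)))) = Add(-2461755, Mul(-1, Rational(-2132, 823))) = Add(-2461755, Rational(2132, 823)) = Rational(-2026022233, 823)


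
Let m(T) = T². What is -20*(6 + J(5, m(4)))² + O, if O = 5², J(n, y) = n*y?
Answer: -147895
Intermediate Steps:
O = 25
-20*(6 + J(5, m(4)))² + O = -20*(6 + 5*4²)² + 25 = -20*(6 + 5*16)² + 25 = -20*(6 + 80)² + 25 = -20*86² + 25 = -20*7396 + 25 = -147920 + 25 = -147895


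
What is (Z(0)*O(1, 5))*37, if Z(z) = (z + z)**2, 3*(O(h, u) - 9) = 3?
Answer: 0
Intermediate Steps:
O(h, u) = 10 (O(h, u) = 9 + (1/3)*3 = 9 + 1 = 10)
Z(z) = 4*z**2 (Z(z) = (2*z)**2 = 4*z**2)
(Z(0)*O(1, 5))*37 = ((4*0**2)*10)*37 = ((4*0)*10)*37 = (0*10)*37 = 0*37 = 0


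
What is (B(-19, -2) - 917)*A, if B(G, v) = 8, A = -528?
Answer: 479952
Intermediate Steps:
(B(-19, -2) - 917)*A = (8 - 917)*(-528) = -909*(-528) = 479952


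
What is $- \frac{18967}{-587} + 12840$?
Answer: $\frac{7556047}{587} \approx 12872.0$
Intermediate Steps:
$- \frac{18967}{-587} + 12840 = \left(-18967\right) \left(- \frac{1}{587}\right) + 12840 = \frac{18967}{587} + 12840 = \frac{7556047}{587}$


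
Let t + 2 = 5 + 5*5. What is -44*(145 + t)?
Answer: -7612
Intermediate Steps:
t = 28 (t = -2 + (5 + 5*5) = -2 + (5 + 25) = -2 + 30 = 28)
-44*(145 + t) = -44*(145 + 28) = -44*173 = -7612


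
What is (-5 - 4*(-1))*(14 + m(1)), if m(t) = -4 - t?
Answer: -9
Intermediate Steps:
(-5 - 4*(-1))*(14 + m(1)) = (-5 - 4*(-1))*(14 + (-4 - 1*1)) = (-5 + 4)*(14 + (-4 - 1)) = -(14 - 5) = -1*9 = -9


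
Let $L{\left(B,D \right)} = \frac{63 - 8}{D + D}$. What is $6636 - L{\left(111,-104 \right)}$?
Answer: $\frac{1380343}{208} \approx 6636.3$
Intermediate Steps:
$L{\left(B,D \right)} = \frac{55}{2 D}$
$6636 - L{\left(111,-104 \right)} = 6636 - \frac{55}{2 \left(-104\right)} = 6636 - \frac{55}{2} \left(- \frac{1}{104}\right) = 6636 - - \frac{55}{208} = 6636 + \frac{55}{208} = \frac{1380343}{208}$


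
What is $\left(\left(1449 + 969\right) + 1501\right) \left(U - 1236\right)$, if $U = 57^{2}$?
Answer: $7888947$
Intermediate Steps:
$U = 3249$
$\left(\left(1449 + 969\right) + 1501\right) \left(U - 1236\right) = \left(\left(1449 + 969\right) + 1501\right) \left(3249 - 1236\right) = \left(2418 + 1501\right) 2013 = 3919 \cdot 2013 = 7888947$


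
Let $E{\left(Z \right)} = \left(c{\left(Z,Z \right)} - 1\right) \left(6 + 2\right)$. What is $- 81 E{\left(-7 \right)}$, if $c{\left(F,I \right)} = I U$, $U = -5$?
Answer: $-22032$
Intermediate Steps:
$c{\left(F,I \right)} = - 5 I$ ($c{\left(F,I \right)} = I \left(-5\right) = - 5 I$)
$E{\left(Z \right)} = -8 - 40 Z$ ($E{\left(Z \right)} = \left(- 5 Z - 1\right) \left(6 + 2\right) = \left(-1 - 5 Z\right) 8 = -8 - 40 Z$)
$- 81 E{\left(-7 \right)} = - 81 \left(-8 - -280\right) = - 81 \left(-8 + 280\right) = \left(-81\right) 272 = -22032$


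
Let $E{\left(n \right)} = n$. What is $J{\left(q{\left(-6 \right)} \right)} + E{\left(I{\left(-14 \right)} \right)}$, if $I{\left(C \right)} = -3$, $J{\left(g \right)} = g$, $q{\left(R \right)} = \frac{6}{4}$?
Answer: $- \frac{3}{2} \approx -1.5$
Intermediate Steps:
$q{\left(R \right)} = \frac{3}{2}$ ($q{\left(R \right)} = 6 \cdot \frac{1}{4} = \frac{3}{2}$)
$J{\left(q{\left(-6 \right)} \right)} + E{\left(I{\left(-14 \right)} \right)} = \frac{3}{2} - 3 = - \frac{3}{2}$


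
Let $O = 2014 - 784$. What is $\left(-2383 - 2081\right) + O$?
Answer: $-3234$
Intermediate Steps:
$O = 1230$
$\left(-2383 - 2081\right) + O = \left(-2383 - 2081\right) + 1230 = -4464 + 1230 = -3234$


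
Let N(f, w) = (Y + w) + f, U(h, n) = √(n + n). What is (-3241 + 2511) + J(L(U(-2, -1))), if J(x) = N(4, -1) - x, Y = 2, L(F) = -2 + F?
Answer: -723 - I*√2 ≈ -723.0 - 1.4142*I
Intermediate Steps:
U(h, n) = √2*√n (U(h, n) = √(2*n) = √2*√n)
N(f, w) = 2 + f + w (N(f, w) = (2 + w) + f = 2 + f + w)
J(x) = 5 - x (J(x) = (2 + 4 - 1) - x = 5 - x)
(-3241 + 2511) + J(L(U(-2, -1))) = (-3241 + 2511) + (5 - (-2 + √2*√(-1))) = -730 + (5 - (-2 + √2*I)) = -730 + (5 - (-2 + I*√2)) = -730 + (5 + (2 - I*√2)) = -730 + (7 - I*√2) = -723 - I*√2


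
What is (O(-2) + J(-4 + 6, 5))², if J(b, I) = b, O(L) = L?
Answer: 0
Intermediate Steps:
(O(-2) + J(-4 + 6, 5))² = (-2 + (-4 + 6))² = (-2 + 2)² = 0² = 0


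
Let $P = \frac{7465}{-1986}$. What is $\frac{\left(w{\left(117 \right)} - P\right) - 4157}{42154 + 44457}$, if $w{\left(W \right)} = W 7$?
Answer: $- \frac{6621803}{172009446} \approx -0.038497$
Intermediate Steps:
$P = - \frac{7465}{1986}$ ($P = 7465 \left(- \frac{1}{1986}\right) = - \frac{7465}{1986} \approx -3.7588$)
$w{\left(W \right)} = 7 W$
$\frac{\left(w{\left(117 \right)} - P\right) - 4157}{42154 + 44457} = \frac{\left(7 \cdot 117 - - \frac{7465}{1986}\right) - 4157}{42154 + 44457} = \frac{\left(819 + \frac{7465}{1986}\right) - 4157}{86611} = \left(\frac{1633999}{1986} - 4157\right) \frac{1}{86611} = \left(- \frac{6621803}{1986}\right) \frac{1}{86611} = - \frac{6621803}{172009446}$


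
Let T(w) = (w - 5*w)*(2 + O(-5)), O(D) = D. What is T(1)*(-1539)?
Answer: -18468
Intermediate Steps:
T(w) = 12*w (T(w) = (w - 5*w)*(2 - 5) = -4*w*(-3) = 12*w)
T(1)*(-1539) = (12*1)*(-1539) = 12*(-1539) = -18468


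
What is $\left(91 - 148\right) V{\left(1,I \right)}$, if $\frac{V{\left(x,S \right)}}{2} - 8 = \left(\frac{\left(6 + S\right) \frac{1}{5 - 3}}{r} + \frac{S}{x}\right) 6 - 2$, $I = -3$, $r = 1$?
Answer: $342$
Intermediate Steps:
$V{\left(x,S \right)} = 48 + 6 S + \frac{12 S}{x}$ ($V{\left(x,S \right)} = 16 + 2 \left(\left(\frac{\left(6 + S\right) \frac{1}{5 - 3}}{1} + \frac{S}{x}\right) 6 - 2\right) = 16 + 2 \left(\left(\frac{6 + S}{2} \cdot 1 + \frac{S}{x}\right) 6 - 2\right) = 16 + 2 \left(\left(\left(6 + S\right) \frac{1}{2} \cdot 1 + \frac{S}{x}\right) 6 - 2\right) = 16 + 2 \left(\left(\left(3 + \frac{S}{2}\right) 1 + \frac{S}{x}\right) 6 - 2\right) = 16 + 2 \left(\left(\left(3 + \frac{S}{2}\right) + \frac{S}{x}\right) 6 - 2\right) = 16 + 2 \left(\left(3 + \frac{S}{2} + \frac{S}{x}\right) 6 - 2\right) = 16 + 2 \left(\left(18 + 3 S + \frac{6 S}{x}\right) - 2\right) = 16 + 2 \left(16 + 3 S + \frac{6 S}{x}\right) = 16 + \left(32 + 6 S + \frac{12 S}{x}\right) = 48 + 6 S + \frac{12 S}{x}$)
$\left(91 - 148\right) V{\left(1,I \right)} = \left(91 - 148\right) \left(48 + 6 \left(-3\right) + 12 \left(-3\right) 1^{-1}\right) = - 57 \left(48 - 18 + 12 \left(-3\right) 1\right) = - 57 \left(48 - 18 - 36\right) = \left(-57\right) \left(-6\right) = 342$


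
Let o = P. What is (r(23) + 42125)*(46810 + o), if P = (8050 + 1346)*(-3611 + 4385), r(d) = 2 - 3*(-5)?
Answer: 308450530588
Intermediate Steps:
r(d) = 17 (r(d) = 2 + 15 = 17)
P = 7272504 (P = 9396*774 = 7272504)
o = 7272504
(r(23) + 42125)*(46810 + o) = (17 + 42125)*(46810 + 7272504) = 42142*7319314 = 308450530588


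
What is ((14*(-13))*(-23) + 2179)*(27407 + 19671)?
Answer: 299651470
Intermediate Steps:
((14*(-13))*(-23) + 2179)*(27407 + 19671) = (-182*(-23) + 2179)*47078 = (4186 + 2179)*47078 = 6365*47078 = 299651470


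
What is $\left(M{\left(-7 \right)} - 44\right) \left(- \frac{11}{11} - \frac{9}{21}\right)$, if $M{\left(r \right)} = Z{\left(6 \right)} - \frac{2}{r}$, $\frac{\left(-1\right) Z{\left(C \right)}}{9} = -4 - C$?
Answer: $- \frac{3240}{49} \approx -66.122$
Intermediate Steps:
$Z{\left(C \right)} = 36 + 9 C$ ($Z{\left(C \right)} = - 9 \left(-4 - C\right) = 36 + 9 C$)
$M{\left(r \right)} = 90 - \frac{2}{r}$ ($M{\left(r \right)} = \left(36 + 9 \cdot 6\right) - \frac{2}{r} = \left(36 + 54\right) - \frac{2}{r} = 90 - \frac{2}{r}$)
$\left(M{\left(-7 \right)} - 44\right) \left(- \frac{11}{11} - \frac{9}{21}\right) = \left(\left(90 - \frac{2}{-7}\right) - 44\right) \left(- \frac{11}{11} - \frac{9}{21}\right) = \left(\left(90 - - \frac{2}{7}\right) - 44\right) \left(\left(-11\right) \frac{1}{11} - \frac{3}{7}\right) = \left(\left(90 + \frac{2}{7}\right) - 44\right) \left(-1 - \frac{3}{7}\right) = \left(\frac{632}{7} - 44\right) \left(- \frac{10}{7}\right) = \frac{324}{7} \left(- \frac{10}{7}\right) = - \frac{3240}{49}$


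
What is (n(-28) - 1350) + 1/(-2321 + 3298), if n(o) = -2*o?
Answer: -1264237/977 ≈ -1294.0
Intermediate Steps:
(n(-28) - 1350) + 1/(-2321 + 3298) = (-2*(-28) - 1350) + 1/(-2321 + 3298) = (56 - 1350) + 1/977 = -1294 + 1/977 = -1264237/977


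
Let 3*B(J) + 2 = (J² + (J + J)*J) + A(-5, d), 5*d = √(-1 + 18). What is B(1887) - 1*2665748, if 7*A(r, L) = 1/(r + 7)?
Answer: 12530285/14 ≈ 8.9502e+5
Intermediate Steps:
d = √17/5 (d = √(-1 + 18)/5 = √17/5 ≈ 0.82462)
A(r, L) = 1/(7*(7 + r)) (A(r, L) = 1/(7*(r + 7)) = 1/(7*(7 + r)))
B(J) = -9/14 + J² (B(J) = -⅔ + ((J² + (J + J)*J) + 1/(7*(7 - 5)))/3 = -⅔ + ((J² + (2*J)*J) + (⅐)/2)/3 = -⅔ + ((J² + 2*J²) + (⅐)*(½))/3 = -⅔ + (3*J² + 1/14)/3 = -⅔ + (1/14 + 3*J²)/3 = -⅔ + (1/42 + J²) = -9/14 + J²)
B(1887) - 1*2665748 = (-9/14 + 1887²) - 1*2665748 = (-9/14 + 3560769) - 2665748 = 49850757/14 - 2665748 = 12530285/14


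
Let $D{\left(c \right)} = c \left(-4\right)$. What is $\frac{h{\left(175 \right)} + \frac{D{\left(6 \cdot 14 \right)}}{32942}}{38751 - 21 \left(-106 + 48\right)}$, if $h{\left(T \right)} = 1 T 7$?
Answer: $\frac{2882401}{94047057} \approx 0.030648$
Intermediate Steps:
$D{\left(c \right)} = - 4 c$
$h{\left(T \right)} = 7 T$ ($h{\left(T \right)} = T 7 = 7 T$)
$\frac{h{\left(175 \right)} + \frac{D{\left(6 \cdot 14 \right)}}{32942}}{38751 - 21 \left(-106 + 48\right)} = \frac{7 \cdot 175 + \frac{\left(-4\right) 6 \cdot 14}{32942}}{38751 - 21 \left(-106 + 48\right)} = \frac{1225 + \left(-4\right) 84 \cdot \frac{1}{32942}}{38751 - -1218} = \frac{1225 - \frac{24}{2353}}{38751 + 1218} = \frac{1225 - \frac{24}{2353}}{39969} = \frac{2882401}{2353} \cdot \frac{1}{39969} = \frac{2882401}{94047057}$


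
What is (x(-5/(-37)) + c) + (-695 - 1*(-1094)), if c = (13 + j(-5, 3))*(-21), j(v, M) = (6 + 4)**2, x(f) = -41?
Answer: -2015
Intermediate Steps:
j(v, M) = 100 (j(v, M) = 10**2 = 100)
c = -2373 (c = (13 + 100)*(-21) = 113*(-21) = -2373)
(x(-5/(-37)) + c) + (-695 - 1*(-1094)) = (-41 - 2373) + (-695 - 1*(-1094)) = -2414 + (-695 + 1094) = -2414 + 399 = -2015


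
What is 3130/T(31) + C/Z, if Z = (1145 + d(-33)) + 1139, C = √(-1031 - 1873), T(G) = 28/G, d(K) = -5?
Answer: 48515/14 + 22*I*√6/2279 ≈ 3465.4 + 0.023646*I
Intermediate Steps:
C = 22*I*√6 (C = √(-2904) = 22*I*√6 ≈ 53.889*I)
Z = 2279 (Z = (1145 - 5) + 1139 = 1140 + 1139 = 2279)
3130/T(31) + C/Z = 3130/((28/31)) + (22*I*√6)/2279 = 3130/((28*(1/31))) + (22*I*√6)*(1/2279) = 3130/(28/31) + 22*I*√6/2279 = 3130*(31/28) + 22*I*√6/2279 = 48515/14 + 22*I*√6/2279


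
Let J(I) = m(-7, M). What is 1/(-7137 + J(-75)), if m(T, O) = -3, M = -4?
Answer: -1/7140 ≈ -0.00014006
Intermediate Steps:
J(I) = -3
1/(-7137 + J(-75)) = 1/(-7137 - 3) = 1/(-7140) = -1/7140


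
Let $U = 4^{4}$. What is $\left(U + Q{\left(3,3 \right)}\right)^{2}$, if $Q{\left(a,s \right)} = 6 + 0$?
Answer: $68644$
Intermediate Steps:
$Q{\left(a,s \right)} = 6$
$U = 256$
$\left(U + Q{\left(3,3 \right)}\right)^{2} = \left(256 + 6\right)^{2} = 262^{2} = 68644$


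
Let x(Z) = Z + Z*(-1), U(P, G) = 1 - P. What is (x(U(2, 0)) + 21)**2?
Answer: 441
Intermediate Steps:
x(Z) = 0 (x(Z) = Z - Z = 0)
(x(U(2, 0)) + 21)**2 = (0 + 21)**2 = 21**2 = 441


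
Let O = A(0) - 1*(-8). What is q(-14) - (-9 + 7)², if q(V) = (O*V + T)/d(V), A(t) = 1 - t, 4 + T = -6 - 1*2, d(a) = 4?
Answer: -77/2 ≈ -38.500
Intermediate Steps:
T = -12 (T = -4 + (-6 - 1*2) = -4 + (-6 - 2) = -4 - 8 = -12)
O = 9 (O = (1 - 1*0) - 1*(-8) = (1 + 0) + 8 = 1 + 8 = 9)
q(V) = -3 + 9*V/4 (q(V) = (9*V - 12)/4 = (-12 + 9*V)*(¼) = -3 + 9*V/4)
q(-14) - (-9 + 7)² = (-3 + (9/4)*(-14)) - (-9 + 7)² = (-3 - 63/2) - 1*(-2)² = -69/2 - 1*4 = -69/2 - 4 = -77/2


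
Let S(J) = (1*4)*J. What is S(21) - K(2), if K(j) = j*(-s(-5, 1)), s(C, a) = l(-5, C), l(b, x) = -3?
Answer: 78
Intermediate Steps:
S(J) = 4*J
s(C, a) = -3
K(j) = 3*j (K(j) = j*(-1*(-3)) = j*3 = 3*j)
S(21) - K(2) = 4*21 - 3*2 = 84 - 1*6 = 84 - 6 = 78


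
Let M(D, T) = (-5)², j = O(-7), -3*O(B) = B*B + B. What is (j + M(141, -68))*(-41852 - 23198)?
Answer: -715550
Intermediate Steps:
O(B) = -B/3 - B²/3 (O(B) = -(B*B + B)/3 = -(B² + B)/3 = -(B + B²)/3 = -B/3 - B²/3)
j = -14 (j = -⅓*(-7)*(1 - 7) = -⅓*(-7)*(-6) = -14)
M(D, T) = 25
(j + M(141, -68))*(-41852 - 23198) = (-14 + 25)*(-41852 - 23198) = 11*(-65050) = -715550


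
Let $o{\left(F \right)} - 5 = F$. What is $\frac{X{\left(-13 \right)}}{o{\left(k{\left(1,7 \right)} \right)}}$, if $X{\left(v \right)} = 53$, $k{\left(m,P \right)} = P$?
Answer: $\frac{53}{12} \approx 4.4167$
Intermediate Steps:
$o{\left(F \right)} = 5 + F$
$\frac{X{\left(-13 \right)}}{o{\left(k{\left(1,7 \right)} \right)}} = \frac{53}{5 + 7} = \frac{53}{12}$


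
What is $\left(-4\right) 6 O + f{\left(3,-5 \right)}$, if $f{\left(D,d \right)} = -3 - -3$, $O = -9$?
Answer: $216$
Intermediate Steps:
$f{\left(D,d \right)} = 0$ ($f{\left(D,d \right)} = -3 + 3 = 0$)
$\left(-4\right) 6 O + f{\left(3,-5 \right)} = \left(-4\right) 6 \left(-9\right) + 0 = \left(-24\right) \left(-9\right) + 0 = 216 + 0 = 216$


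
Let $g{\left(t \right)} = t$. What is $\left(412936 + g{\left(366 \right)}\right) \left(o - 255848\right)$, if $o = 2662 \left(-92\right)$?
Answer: $-206961803104$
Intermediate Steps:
$o = -244904$
$\left(412936 + g{\left(366 \right)}\right) \left(o - 255848\right) = \left(412936 + 366\right) \left(-244904 - 255848\right) = 413302 \left(-500752\right) = -206961803104$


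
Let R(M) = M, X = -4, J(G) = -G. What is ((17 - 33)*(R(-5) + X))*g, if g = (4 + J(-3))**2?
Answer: 7056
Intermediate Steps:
g = 49 (g = (4 - 1*(-3))**2 = (4 + 3)**2 = 7**2 = 49)
((17 - 33)*(R(-5) + X))*g = ((17 - 33)*(-5 - 4))*49 = -16*(-9)*49 = 144*49 = 7056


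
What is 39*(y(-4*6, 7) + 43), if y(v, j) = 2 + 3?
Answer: 1872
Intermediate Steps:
y(v, j) = 5
39*(y(-4*6, 7) + 43) = 39*(5 + 43) = 39*48 = 1872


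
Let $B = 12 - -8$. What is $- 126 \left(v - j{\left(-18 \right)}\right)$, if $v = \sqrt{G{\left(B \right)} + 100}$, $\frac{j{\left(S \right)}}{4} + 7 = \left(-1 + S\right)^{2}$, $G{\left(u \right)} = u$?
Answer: $178416 - 252 \sqrt{30} \approx 1.7704 \cdot 10^{5}$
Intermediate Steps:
$B = 20$ ($B = 12 + 8 = 20$)
$j{\left(S \right)} = -28 + 4 \left(-1 + S\right)^{2}$
$v = 2 \sqrt{30}$ ($v = \sqrt{20 + 100} = \sqrt{120} = 2 \sqrt{30} \approx 10.954$)
$- 126 \left(v - j{\left(-18 \right)}\right) = - 126 \left(2 \sqrt{30} - \left(-28 + 4 \left(-1 - 18\right)^{2}\right)\right) = - 126 \left(2 \sqrt{30} - \left(-28 + 4 \left(-19\right)^{2}\right)\right) = - 126 \left(2 \sqrt{30} - \left(-28 + 4 \cdot 361\right)\right) = - 126 \left(2 \sqrt{30} - \left(-28 + 1444\right)\right) = - 126 \left(2 \sqrt{30} - 1416\right) = - 126 \left(-1416 + 2 \sqrt{30}\right) = 178416 - 252 \sqrt{30}$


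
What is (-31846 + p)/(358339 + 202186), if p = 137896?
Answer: 606/3203 ≈ 0.18920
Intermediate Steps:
(-31846 + p)/(358339 + 202186) = (-31846 + 137896)/(358339 + 202186) = 106050/560525 = 106050*(1/560525) = 606/3203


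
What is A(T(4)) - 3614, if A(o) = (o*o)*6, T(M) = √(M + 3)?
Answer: -3572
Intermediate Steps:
T(M) = √(3 + M)
A(o) = 6*o² (A(o) = o²*6 = 6*o²)
A(T(4)) - 3614 = 6*(√(3 + 4))² - 3614 = 6*(√7)² - 3614 = 6*7 - 3614 = 42 - 3614 = -3572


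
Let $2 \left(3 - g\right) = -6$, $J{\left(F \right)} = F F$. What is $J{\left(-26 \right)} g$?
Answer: $4056$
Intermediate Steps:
$J{\left(F \right)} = F^{2}$
$g = 6$ ($g = 3 - -3 = 3 + 3 = 6$)
$J{\left(-26 \right)} g = \left(-26\right)^{2} \cdot 6 = 676 \cdot 6 = 4056$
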